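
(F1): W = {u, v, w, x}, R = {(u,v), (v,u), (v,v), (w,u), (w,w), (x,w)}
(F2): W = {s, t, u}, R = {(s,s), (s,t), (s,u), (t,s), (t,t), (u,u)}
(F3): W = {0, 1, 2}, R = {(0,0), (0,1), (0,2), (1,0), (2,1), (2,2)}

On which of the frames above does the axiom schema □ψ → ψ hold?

The schema corresponds to reflexivity: ∀x Rxx.
(F1): fails — world u does not see itself.
(F2): ✓.
(F3): fails — world 1 does not see itself.
Valid on: (F2).

(F2)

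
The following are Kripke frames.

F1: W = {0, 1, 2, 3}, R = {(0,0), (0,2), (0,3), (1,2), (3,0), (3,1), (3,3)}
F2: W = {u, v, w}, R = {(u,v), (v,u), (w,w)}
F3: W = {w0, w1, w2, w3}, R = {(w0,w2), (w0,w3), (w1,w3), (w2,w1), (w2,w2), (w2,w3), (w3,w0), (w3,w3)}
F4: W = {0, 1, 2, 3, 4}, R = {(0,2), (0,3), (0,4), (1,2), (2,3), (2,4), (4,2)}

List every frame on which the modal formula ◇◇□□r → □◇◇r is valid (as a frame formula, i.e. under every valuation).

F3

This is the axiom for a generalized confluence (Geach) condition; its first-order frame correspondent is ∀x ∀y ∀z ((xR²y ∧ xRz) → ∃w (yR²w ∧ zR²w)).
F1: fails — 0R²0, 0R2 but no w with 0R²w and 2R²w.
F2: fails — uR²u, uRv but no t with uR²t and vR²t.
F3: condition met.
F4: fails — 0R²2, 0R3 but no w with 2R²w and 3R²w.
Valid on: F3.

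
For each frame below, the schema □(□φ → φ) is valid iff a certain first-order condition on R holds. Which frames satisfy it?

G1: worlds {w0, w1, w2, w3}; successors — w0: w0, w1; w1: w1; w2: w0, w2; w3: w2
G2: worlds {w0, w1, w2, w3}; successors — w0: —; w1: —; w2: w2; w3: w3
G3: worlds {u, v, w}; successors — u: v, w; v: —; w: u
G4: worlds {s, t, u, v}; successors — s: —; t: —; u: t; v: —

Frame correspondent (Sahlqvist): ∀x ∀y (Rxy → Ryy) — i.e. shift-reflexivity.
G1: ✓.
G2: ✓.
G3: fails — Ruv but not Rvv.
G4: fails — Rut but not Rtt.
Valid on: G1, G2.

G1, G2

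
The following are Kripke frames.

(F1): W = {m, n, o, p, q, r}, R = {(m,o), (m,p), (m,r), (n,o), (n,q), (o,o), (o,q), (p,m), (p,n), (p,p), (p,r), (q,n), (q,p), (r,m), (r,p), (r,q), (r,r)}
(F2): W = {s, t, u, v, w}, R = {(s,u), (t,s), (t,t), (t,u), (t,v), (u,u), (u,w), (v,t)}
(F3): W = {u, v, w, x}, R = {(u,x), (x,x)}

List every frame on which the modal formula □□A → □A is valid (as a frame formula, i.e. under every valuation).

(F1), (F2), (F3)

This is the axiom for density; its first-order frame correspondent is ∀x ∀y (Rxy → ∃z (Rxz ∧ Rzy)).
(F1): ✓.
(F2): ✓.
(F3): ✓.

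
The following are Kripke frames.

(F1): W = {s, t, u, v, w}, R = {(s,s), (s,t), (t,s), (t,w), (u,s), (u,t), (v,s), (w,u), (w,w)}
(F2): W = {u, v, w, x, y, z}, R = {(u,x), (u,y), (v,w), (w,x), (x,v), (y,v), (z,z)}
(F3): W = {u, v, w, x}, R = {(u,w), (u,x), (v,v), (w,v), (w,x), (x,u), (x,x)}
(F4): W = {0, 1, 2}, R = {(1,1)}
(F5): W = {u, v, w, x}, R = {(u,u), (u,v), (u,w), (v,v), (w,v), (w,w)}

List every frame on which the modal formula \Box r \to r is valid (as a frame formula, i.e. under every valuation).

none

This is the axiom for reflexivity; its first-order frame correspondent is \forall x Rxx.
(F1): fails — world t does not see itself.
(F2): fails — world u does not see itself.
(F3): fails — world u does not see itself.
(F4): fails — world 0 does not see itself.
(F5): fails — world x does not see itself.
Valid on no frame.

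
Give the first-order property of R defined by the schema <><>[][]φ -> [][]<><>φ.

This is a Sahlqvist (Geach-type) schema ◇^2□^2φ → □^2◇^2φ.
Minimal-valuation argument: fix x; take any y with xR^2y and any z with xR^2z. Set V(φ) to the set of worlds R-reachable from y in exactly 2 steps. Then □^2φ holds at y, so the antecedent holds at x; validity forces ◇^2φ at z, giving a w with zR^2w and yR^2w.
First-order correspondent: forall x forall y forall z ((x R^2 y & x R^2 z) -> exists w (y R^2 w & z R^2 w)).

forall x forall y forall z ((x R^2 y & x R^2 z) -> exists w (y R^2 w & z R^2 w))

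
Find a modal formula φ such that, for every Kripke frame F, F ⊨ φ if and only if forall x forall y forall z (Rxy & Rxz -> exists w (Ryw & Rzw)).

◇□q → □◇q

This is convergence; the standard corresponding axiom is .2: ◇□q → □◇q.
Suppose ◇□q→□◇q is valid. Take Rxy, Rxz and set V(q)={w : Ryw}. Then □q at y so ◇□q at x, so □◇q at x, so ◇q at z, giving w with Rzw and Ryw.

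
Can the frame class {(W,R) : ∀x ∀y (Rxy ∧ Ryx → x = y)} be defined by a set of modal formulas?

Not definable by any modal formula

Any modally definable frame class is closed under surjective bounded morphisms.
The 8-cycle (worlds a,b,c,d,e,f,g,h with a→b→c→d→e→f→g→h→a) is antisymmetric. Sending even-indexed worlds to s and odd-indexed worlds to t is a surjective bounded morphism onto the two-world frame with s↔t, which is not antisymmetric.
So the class is not modally definable.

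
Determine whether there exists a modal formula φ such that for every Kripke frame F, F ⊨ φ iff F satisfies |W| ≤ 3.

Modal frame validity is preserved under disjoint unions.
Any modal formula valid on each of 4 disjoint one-world frames is valid on their disjoint union (validity is preserved under disjoint unions). Each one-world frame has |W|=1≤3, but the union has |W|=4.
So no modal formula (or set of formulas) defines exactly the |W|≤3 frames.

No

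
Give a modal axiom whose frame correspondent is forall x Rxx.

□r → r

The condition is reflexivity. The T schema □r → r defines it.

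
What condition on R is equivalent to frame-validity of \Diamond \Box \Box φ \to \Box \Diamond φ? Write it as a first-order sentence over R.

\forall x \forall y \forall z ((xRy \wedge xRz) \to \exists w (y R^2 w \wedge zRw))

This is a Sahlqvist (Geach-type) schema ◇^1□^2φ → □^1◇^1φ.
Minimal-valuation argument: fix x; take any y with xR^1y and any z with xR^1z. Set V(φ) to the set of worlds R-reachable from y in exactly 2 steps. Then □^2φ holds at y, so the antecedent holds at x; validity forces ◇^1φ at z, giving a w with zR^1w and yR^2w.
First-order correspondent: \forall x \forall y \forall z ((xRy \wedge xRz) \to \exists w (y R^2 w \wedge zRw)).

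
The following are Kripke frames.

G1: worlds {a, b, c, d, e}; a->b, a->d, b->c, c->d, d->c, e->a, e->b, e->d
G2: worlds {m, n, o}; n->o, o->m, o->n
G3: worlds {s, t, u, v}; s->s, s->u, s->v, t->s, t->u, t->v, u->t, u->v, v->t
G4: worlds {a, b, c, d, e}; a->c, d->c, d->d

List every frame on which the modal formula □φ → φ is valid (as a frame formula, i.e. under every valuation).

none

Frame correspondent (Sahlqvist): ∀x Rxx — i.e. reflexivity.
G1: fails — world a does not see itself.
G2: fails — world m does not see itself.
G3: fails — world t does not see itself.
G4: fails — world a does not see itself.
Valid on no frame.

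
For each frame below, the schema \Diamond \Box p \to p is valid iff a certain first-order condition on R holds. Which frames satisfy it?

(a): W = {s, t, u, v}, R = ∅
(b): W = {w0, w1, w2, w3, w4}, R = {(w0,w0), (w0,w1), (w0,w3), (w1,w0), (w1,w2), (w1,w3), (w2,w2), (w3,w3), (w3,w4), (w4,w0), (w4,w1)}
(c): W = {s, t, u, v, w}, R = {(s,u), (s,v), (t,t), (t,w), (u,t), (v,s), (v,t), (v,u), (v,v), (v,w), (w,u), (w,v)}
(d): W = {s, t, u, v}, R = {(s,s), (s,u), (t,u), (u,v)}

(a)

Frame correspondent (Sahlqvist): \forall x \forall y (Rxy \to Ryx) — i.e. symmetry.
(a): ✓.
(b): fails — Rw1w2 but not Rw2w1.
(c): fails — Rwu but not Ruw.
(d): fails — Rsu but not Rus.
Valid on: (a).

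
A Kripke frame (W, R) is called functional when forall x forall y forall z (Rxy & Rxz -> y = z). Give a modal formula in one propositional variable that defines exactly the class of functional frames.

◇s → □s

A defining formula is ◇s → □s (the CD axiom).
Suppose ◇s→□s is valid. Take Rxy, Rxz and set V(s)={y}. Then ◇s at x, so □s at x, so s at z, i.e. z=y.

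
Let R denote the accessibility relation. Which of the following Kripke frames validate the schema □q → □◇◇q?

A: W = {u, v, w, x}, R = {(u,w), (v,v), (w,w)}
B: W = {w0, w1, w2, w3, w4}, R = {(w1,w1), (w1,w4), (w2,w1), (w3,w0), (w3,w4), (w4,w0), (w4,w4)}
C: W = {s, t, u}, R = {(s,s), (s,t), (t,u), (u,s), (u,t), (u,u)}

This is the axiom for a generalized confluence (Geach) condition; its first-order frame correspondent is ∀x ∀z (xRz → ∃w (xRw ∧ zR²w)).
A: holds.
B: fails — w3Rw0 but no w with w3Rw and w0R²w.
C: holds.

A, C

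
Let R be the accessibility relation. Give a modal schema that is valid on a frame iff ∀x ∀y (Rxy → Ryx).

The condition is symmetry. The B schema q → □◇q defines it.
Suppose q→□◇q is valid. Take Rxy and set V(q)={x}. Then q at x, so □◇q at x, so ◇q at y, so some z with Ryz has q; z=x, i.e. Ryx.

q → □◇q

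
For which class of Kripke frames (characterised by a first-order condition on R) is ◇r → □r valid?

partial functionality: ∀x ∀y ∀z (Rxy ∧ Rxz → y = z)

This is the CD axiom.
Its frame correspondent is partial functionality — ∀x ∀y ∀z (Rxy ∧ Rxz → y = z).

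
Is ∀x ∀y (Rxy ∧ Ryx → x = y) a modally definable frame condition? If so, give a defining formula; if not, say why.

If a class were modally definable it would be closed under surjective bounded morphisms (Goldblatt–Thomason).
The 8-cycle (worlds a,b,c,d,e,f,g,h with a→b→c→d→e→f→g→h→a) is antisymmetric. Sending even-indexed worlds to • and odd-indexed worlds to ∘ is a surjective bounded morphism onto the two-world frame with •↔∘, which is not antisymmetric.
So the class is not modally definable.

Not definable by any modal formula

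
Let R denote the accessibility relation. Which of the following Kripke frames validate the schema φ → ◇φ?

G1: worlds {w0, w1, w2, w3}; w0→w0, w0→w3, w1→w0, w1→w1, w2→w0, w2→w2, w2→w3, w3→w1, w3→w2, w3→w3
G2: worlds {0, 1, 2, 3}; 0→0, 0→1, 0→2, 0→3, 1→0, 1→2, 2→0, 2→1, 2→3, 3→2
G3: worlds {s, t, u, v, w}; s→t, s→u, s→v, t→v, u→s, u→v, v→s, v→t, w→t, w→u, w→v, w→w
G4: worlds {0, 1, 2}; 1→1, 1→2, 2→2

G1

The schema corresponds to reflexivity: ∀x Rxx.
G1: holds.
G2: fails — world 1 does not see itself.
G3: fails — world s does not see itself.
G4: fails — world 0 does not see itself.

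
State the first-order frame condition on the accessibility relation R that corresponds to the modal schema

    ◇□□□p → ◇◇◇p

This is a Sahlqvist (Geach-type) schema ◇^1□^3p → □^0◇^3p.
Minimal-valuation argument: fix x; take any y with xR^1y and any z with xR^0z. Set V(p) to the set of worlds R-reachable from y in exactly 3 steps. Then □^3p holds at y, so the antecedent holds at x; validity forces ◇^3p at z, giving a w with zR^3w and yR^3w.
First-order correspondent: ∀x ∀y (xRy → ∃w (yR³w ∧ xR³w)).

∀x ∀y (xRy → ∃w (yR³w ∧ xR³w))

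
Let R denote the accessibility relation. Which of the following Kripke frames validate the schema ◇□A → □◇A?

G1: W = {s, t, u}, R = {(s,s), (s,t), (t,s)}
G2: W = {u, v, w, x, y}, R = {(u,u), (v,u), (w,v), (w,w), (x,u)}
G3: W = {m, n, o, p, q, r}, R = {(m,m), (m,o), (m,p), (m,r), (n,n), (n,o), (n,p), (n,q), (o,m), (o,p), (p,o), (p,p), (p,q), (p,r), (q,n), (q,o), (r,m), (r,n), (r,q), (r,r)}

G1

Frame correspondent (Sahlqvist): ∀x ∀y ∀z (Rxy ∧ Rxz → ∃w (Ryw ∧ Rzw)) — i.e. convergence.
G1: satisfies the condition.
G2: fails — Rww and Rwv but w and v have no common successor.
G3: fails — Rnq and Rno but q and o have no common successor.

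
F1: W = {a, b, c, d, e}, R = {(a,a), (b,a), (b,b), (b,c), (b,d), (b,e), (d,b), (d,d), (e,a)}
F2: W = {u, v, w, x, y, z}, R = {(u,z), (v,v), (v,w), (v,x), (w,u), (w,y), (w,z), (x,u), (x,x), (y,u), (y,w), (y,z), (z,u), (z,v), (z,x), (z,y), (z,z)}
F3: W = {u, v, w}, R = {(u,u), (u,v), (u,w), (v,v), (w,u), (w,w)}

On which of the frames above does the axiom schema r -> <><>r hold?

F2, F3

The schema corresponds to a generalized confluence (Geach) condition: forall x exists w (x = w & x R^2 w).
F1: fails — at c but no w with c=w and cR²w.
F2: satisfies the condition.
F3: satisfies the condition.
Valid on: F2, F3.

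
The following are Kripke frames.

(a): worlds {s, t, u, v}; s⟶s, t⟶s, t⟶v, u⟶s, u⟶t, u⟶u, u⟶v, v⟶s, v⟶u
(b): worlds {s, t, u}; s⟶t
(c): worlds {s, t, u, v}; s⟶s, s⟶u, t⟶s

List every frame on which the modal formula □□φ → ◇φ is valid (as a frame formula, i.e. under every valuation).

Frame correspondent (Sahlqvist): ∀x ∃w (xR²w ∧ xRw) — i.e. a generalized confluence (Geach) condition.
(a): ✓.
(b): fails — at s but no w with sR²w and sRw.
(c): fails — at u but no w with uR²w and uRw.

(a)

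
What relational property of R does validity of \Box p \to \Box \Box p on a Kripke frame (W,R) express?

Suppose □p→□□p is valid. Take Rxy, Ryz and set V(p)={w : Rxw}. Then □p at x, so □□p at x, so □p at y, so p at z, i.e. Rxz.
Conversely, on a frame with transitivity the schema holds at every world under every valuation.
Frame condition: \forall x \forall y \forall z (Rxy \wedge Ryz \to Rxz).

Transitivity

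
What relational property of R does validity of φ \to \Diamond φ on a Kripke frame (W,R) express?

reflexivity: \forall x Rxx

This is a form of the T axiom.
Its frame correspondent is reflexivity — \forall x Rxx.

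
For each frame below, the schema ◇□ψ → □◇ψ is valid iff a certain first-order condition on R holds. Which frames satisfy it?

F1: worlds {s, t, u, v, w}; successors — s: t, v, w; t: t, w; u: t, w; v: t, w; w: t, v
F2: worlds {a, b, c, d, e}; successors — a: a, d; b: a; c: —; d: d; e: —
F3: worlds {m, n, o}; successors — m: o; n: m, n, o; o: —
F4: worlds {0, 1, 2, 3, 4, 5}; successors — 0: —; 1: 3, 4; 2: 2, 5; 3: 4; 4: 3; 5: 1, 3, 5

F1, F2

This is the axiom for convergence; its first-order frame correspondent is ∀x ∀y ∀z (Rxy ∧ Rxz → ∃w (Ryw ∧ Rzw)).
F1: condition met.
F2: condition met.
F3: fails — Rmo and Rmo but o and o have no common successor.
F4: fails — R14 and R13 but 4 and 3 have no common successor.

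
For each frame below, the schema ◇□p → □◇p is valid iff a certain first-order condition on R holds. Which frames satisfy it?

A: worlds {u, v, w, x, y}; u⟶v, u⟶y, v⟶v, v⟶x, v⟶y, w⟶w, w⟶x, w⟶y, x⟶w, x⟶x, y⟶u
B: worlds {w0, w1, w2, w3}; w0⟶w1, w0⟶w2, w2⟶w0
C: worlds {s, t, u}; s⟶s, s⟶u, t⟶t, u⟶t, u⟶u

The schema corresponds to convergence: ∀x ∀y ∀z (Rxy ∧ Rxz → ∃w (Ryw ∧ Rzw)).
A: fails — Ruv and Ruy but v and y have no common successor.
B: fails — Rw0w1 and Rw0w1 but w1 and w1 have no common successor.
C: holds.

C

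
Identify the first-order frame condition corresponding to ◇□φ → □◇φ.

Suppose ◇□φ→□◇φ is valid. Take Rxy, Rxz and set V(φ)={w : Ryw}. Then □φ at y so ◇□φ at x, so □◇φ at x, so ◇φ at z, giving w with Rzw and Ryw.

convergence: ∀x ∀y ∀z (Rxy ∧ Rxz → ∃w (Ryw ∧ Rzw))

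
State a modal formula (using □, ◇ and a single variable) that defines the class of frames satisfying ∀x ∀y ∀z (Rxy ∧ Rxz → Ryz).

The condition is the Euclidean property. The 5 schema ◇p → □◇p defines it.
Suppose ◇p→□◇p is valid. Take Rxy, Rxz and set V(p)={y}. Then ◇p at x, so □◇p at x, so ◇p at z, so some w with Rzw has p; w=y, i.e. Rzy. By symmetry of the argument, Ryz.

◇p → □◇p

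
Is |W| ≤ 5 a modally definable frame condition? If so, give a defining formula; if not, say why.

Modal frame validity is preserved under disjoint unions.
Any modal formula valid on each of 6 disjoint one-world frames is valid on their disjoint union (validity is preserved under disjoint unions). Each one-world frame has |W|=1≤5, but the union has |W|=6.
So no modal formula (or set of formulas) defines exactly the |W|≤5 frames.

No — not modally definable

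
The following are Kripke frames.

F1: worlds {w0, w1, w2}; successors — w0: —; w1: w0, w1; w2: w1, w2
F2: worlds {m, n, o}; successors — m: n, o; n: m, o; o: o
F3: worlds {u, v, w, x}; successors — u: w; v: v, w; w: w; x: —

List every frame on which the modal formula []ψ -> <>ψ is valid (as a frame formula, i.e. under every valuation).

The schema corresponds to seriality: forall x exists y Rxy.
F1: fails — world w0 has no successor.
F2: condition met.
F3: fails — world x has no successor.
Valid on: F2.

F2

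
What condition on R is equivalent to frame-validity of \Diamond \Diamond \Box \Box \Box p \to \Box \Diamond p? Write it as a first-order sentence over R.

This is a Sahlqvist (Geach-type) schema ◇^2□^3p → □^1◇^1p.
First-order correspondent: \forall x \forall y \forall z ((x R^2 y \wedge xRz) \to \exists w (y R^3 w \wedge zRw)).

\forall x \forall y \forall z ((x R^2 y \wedge xRz) \to \exists w (y R^3 w \wedge zRw))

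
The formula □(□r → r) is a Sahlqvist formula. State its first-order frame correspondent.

shift-reflexivity

Suppose □(□r→r) is valid. Take Rxy and set V(r)={w : Ryw}. Then at y, □r holds; since □(□r→r) at x, □r→r at y, so r at y, i.e. Ryy.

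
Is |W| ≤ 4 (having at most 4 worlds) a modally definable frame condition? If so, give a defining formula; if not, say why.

If a class were modally definable it would be closed under disjoint unions (Goldblatt–Thomason).
Any modal formula valid on each of 5 disjoint one-world frames is valid on their disjoint union (validity is preserved under disjoint unions). Each one-world frame has |W|=1≤4, but the union has |W|=5.
So no modal formula (or set of formulas) defines exactly the |W|≤4 frames.

No — not modally definable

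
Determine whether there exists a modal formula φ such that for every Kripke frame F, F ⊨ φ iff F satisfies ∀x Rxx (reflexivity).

Yes, by □p → p

Yes: it is reflexivity, defined by the T schema □p → p.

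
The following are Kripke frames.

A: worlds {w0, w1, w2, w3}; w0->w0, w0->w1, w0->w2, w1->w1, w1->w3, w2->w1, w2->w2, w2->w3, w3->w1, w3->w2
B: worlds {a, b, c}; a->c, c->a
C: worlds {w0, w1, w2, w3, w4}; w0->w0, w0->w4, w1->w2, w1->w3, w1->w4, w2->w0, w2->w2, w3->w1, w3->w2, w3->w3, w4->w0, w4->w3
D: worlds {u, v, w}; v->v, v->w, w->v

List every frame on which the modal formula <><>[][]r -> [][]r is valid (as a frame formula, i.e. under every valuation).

B, D

Frame correspondent (Sahlqvist): forall x forall y forall z ((x R^2 y & x R^2 z) -> exists w (y R^2 w & z = w)) — i.e. a generalized confluence (Geach) condition.
A: fails — w0R²w1, w0R²w0 but no w with w1R²w and w0=w.
B: holds.
C: fails — w1R²w0, w1R²w1 but no w with w0R²w and w1=w.
D: holds.
Valid on: B, D.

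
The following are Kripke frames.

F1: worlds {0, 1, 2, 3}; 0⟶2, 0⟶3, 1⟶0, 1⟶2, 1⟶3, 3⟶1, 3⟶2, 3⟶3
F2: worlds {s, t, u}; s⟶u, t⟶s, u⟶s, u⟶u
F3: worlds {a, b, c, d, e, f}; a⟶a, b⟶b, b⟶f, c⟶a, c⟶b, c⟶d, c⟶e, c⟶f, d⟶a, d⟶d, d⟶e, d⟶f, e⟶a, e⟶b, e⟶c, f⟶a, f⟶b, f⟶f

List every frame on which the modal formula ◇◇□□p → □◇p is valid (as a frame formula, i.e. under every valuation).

F2

The schema corresponds to a generalized confluence (Geach) condition: ∀x ∀y ∀z ((xR²y ∧ xRz) → ∃w (yR²w ∧ zRw)).
F1: fails — 0R²1, 0R2 but no w with 1R²w and 2Rw.
F2: satisfies the condition.
F3: fails — bR²a, bRb but no w with aR²w and bRw.
Valid on: F2.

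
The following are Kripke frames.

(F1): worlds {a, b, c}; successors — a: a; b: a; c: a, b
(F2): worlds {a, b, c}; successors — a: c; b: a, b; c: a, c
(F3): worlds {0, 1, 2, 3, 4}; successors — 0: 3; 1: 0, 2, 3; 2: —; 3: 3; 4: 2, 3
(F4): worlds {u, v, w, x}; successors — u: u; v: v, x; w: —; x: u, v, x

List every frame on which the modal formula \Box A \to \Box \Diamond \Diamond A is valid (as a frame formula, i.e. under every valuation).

The schema corresponds to a generalized confluence (Geach) condition: \forall x \forall z (xRz \to \exists w (xRw \wedge z R^2 w)).
(F1): condition met.
(F2): condition met.
(F3): fails — 1R2 but no w with 1Rw and 2R²w.
(F4): condition met.

(F1), (F2), (F4)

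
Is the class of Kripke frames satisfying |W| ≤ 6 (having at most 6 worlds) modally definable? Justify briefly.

Not definable by any modal formula

If a class were modally definable it would be closed under disjoint unions (Goldblatt–Thomason).
Any modal formula valid on each of 7 disjoint one-world frames is valid on their disjoint union (validity is preserved under disjoint unions). Each one-world frame has |W|=1≤6, but the union has |W|=7.
So the class is not modally definable.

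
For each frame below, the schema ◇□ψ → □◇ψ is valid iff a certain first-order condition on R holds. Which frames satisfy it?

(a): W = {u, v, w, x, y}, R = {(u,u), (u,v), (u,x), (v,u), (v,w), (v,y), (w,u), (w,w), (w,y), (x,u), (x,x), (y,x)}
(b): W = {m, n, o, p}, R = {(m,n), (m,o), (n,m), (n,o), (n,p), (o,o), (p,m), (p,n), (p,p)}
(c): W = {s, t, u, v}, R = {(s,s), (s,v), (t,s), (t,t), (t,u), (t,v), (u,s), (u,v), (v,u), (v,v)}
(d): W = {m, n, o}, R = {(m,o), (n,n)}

The schema corresponds to convergence: ∀x ∀y ∀z (Rxy ∧ Rxz → ∃w (Ryw ∧ Rzw)).
(a): fails — Rvw and Rvy but w and y have no common successor.
(b): fails — Rno and Rnp but o and p have no common successor.
(c): holds.
(d): fails — Rmo and Rmo but o and o have no common successor.

(c)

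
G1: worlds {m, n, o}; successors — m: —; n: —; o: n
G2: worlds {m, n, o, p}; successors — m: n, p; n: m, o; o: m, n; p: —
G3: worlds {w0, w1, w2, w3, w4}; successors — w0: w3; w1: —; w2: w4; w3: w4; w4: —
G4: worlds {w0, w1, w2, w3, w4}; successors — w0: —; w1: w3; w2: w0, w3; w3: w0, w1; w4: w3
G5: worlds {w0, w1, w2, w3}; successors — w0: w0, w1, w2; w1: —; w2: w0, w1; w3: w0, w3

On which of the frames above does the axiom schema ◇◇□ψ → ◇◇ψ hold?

G1

Frame correspondent (Sahlqvist): ∀x ∀y (xR²y → ∃w (yRw ∧ xR²w)) — i.e. a generalized confluence (Geach) condition.
G1: holds.
G2: fails — mR²m but no w with mRw and mR²w.
G3: fails — w0R²w4 but no w with w4Rw and w0R²w.
G4: fails — w1R²w0 but no w with w0Rw and w1R²w.
G5: fails — w0R²w1 but no w with w1Rw and w0R²w.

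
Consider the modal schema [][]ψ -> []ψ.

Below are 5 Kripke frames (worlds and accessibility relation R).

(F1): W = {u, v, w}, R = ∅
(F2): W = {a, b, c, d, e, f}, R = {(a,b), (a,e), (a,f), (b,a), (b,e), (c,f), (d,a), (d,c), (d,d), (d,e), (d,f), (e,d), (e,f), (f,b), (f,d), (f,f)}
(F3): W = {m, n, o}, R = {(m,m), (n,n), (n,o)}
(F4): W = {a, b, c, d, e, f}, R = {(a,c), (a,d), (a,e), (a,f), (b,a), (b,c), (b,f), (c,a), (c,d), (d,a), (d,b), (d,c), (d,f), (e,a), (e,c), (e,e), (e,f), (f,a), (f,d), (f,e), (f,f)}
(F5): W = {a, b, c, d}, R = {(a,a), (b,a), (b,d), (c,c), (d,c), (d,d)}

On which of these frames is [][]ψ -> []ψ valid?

(F1), (F3), (F5)

Frame correspondent (Sahlqvist): forall x forall y (Rxy -> exists z (Rxz & Rzy)) — i.e. density.
(F1): satisfies the condition.
(F2): fails — Rba but no z with Rbz and Rza.
(F3): satisfies the condition.
(F4): fails — Rdb but no z with Rdz and Rzb.
(F5): satisfies the condition.
Valid on: (F1), (F3), (F5).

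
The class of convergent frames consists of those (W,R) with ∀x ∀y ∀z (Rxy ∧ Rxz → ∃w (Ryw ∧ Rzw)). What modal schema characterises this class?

◇□r → □◇r

This is convergence; the standard corresponding axiom is .2: ◇□r → □◇r.
Suppose ◇□r→□◇r is valid. Take Rxy, Rxz and set V(r)={w : Ryw}. Then □r at y so ◇□r at x, so □◇r at x, so ◇r at z, giving w with Rzw and Ryw.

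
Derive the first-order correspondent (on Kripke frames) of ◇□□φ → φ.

∀x ∀y (xRy → ∃w (yR²w ∧ x = w))

This is a Sahlqvist (Geach-type) schema ◇^1□^2φ → □^0◇^0φ.
Minimal-valuation argument: fix x; take any y with xR^1y and any z with xR^0z. Set V(φ) to the set of worlds R-reachable from y in exactly 2 steps. Then □^2φ holds at y, so the antecedent holds at x; validity forces ◇^0φ at z, giving a w with zR^0w and yR^2w.
First-order correspondent: ∀x ∀y (xRy → ∃w (yR²w ∧ x = w)).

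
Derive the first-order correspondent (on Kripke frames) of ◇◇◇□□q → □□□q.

This is a Sahlqvist (Geach-type) schema ◇^3□^2q → □^3◇^0q.
First-order correspondent: ∀x ∀y ∀z ((xR³y ∧ xR³z) → ∃w (yR²w ∧ z = w)).

∀x ∀y ∀z ((xR³y ∧ xR³z) → ∃w (yR²w ∧ z = w))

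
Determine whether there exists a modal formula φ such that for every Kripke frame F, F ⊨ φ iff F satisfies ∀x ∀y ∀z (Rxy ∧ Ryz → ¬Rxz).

Any modally definable frame class is closed under surjective bounded morphisms.
The 7-cycle (worlds w0,w1,w2,w3,w4,w5,w6 with w0→w1→w2→w3→w4→w5→w6→w0) is intransitive. Mapping every world to a single reflexive point • is a surjective bounded morphism; the reflexive point is not intransitive (R••∧R•• but R••).
So no modal formula (or set of formulas) defines exactly the intransitive frames.

No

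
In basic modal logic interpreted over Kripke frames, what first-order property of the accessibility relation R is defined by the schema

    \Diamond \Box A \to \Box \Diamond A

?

convergence: \forall x \forall y \forall z (Rxy \wedge Rxz \to \exists w (Ryw \wedge Rzw))

Suppose ◇□A→□◇A is valid. Take Rxy, Rxz and set V(A)={w : Ryw}. Then □A at y so ◇□A at x, so □◇A at x, so ◇A at z, giving w with Rzw and Ryw.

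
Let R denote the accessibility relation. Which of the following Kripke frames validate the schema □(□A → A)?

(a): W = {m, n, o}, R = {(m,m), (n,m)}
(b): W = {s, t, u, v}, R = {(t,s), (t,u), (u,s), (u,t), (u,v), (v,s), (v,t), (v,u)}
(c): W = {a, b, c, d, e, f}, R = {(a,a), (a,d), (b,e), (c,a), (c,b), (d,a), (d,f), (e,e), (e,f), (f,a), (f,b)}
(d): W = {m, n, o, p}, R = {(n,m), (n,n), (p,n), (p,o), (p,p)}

(a)

This is the axiom for shift-reflexivity; its first-order frame correspondent is ∀x ∀y (Rxy → Ryy).
(a): condition met.
(b): fails — Ruv but not Rvv.
(c): fails — Rdf but not Rff.
(d): fails — Rpo but not Roo.
Valid on: (a).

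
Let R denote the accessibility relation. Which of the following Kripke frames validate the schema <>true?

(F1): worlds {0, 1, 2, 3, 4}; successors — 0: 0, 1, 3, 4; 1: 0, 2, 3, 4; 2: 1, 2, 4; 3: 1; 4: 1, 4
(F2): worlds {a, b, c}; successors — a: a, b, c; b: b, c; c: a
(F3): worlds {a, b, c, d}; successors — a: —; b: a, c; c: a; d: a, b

This is the axiom for seriality; its first-order frame correspondent is forall x exists y Rxy.
(F1): condition met.
(F2): condition met.
(F3): fails — world a has no successor.

(F1), (F2)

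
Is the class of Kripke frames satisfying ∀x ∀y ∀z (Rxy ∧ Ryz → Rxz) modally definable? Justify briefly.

Yes: it is transitivity, defined by the 4 schema □q → □□q.

Yes — defined by □q → □□q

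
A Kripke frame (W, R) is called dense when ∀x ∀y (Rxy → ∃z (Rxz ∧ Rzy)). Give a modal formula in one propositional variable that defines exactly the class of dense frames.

This is density; the standard corresponding axiom is C4: □□r → □r.

□□r → □r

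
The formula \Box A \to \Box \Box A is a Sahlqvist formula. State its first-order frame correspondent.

Suppose □A→□□A is valid. Take Rxy, Ryz and set V(A)={w : Rxw}. Then □A at x, so □□A at x, so □A at y, so A at z, i.e. Rxz.

transitivity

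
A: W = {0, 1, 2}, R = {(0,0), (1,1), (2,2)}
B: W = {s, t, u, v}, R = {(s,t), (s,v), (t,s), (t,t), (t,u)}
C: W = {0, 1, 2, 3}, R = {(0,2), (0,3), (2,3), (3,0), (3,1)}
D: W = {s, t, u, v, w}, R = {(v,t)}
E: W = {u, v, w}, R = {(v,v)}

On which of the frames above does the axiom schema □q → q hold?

A

The schema corresponds to reflexivity: ∀x Rxx.
A: satisfies the condition.
B: fails — world s does not see itself.
C: fails — world 0 does not see itself.
D: fails — world s does not see itself.
E: fails — world u does not see itself.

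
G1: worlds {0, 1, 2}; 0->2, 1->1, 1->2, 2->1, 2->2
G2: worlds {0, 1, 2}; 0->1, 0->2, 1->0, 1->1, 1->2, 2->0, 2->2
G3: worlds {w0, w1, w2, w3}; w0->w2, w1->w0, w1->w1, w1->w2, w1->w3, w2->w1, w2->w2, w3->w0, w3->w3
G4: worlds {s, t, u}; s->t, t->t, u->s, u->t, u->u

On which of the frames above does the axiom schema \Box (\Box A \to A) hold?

G1

Frame correspondent (Sahlqvist): \forall x \forall y (Rxy \to Ryy) — i.e. shift-reflexivity.
G1: holds.
G2: fails — R10 but not R00.
G3: fails — Rw1w0 but not Rw0w0.
G4: fails — Rus but not Rss.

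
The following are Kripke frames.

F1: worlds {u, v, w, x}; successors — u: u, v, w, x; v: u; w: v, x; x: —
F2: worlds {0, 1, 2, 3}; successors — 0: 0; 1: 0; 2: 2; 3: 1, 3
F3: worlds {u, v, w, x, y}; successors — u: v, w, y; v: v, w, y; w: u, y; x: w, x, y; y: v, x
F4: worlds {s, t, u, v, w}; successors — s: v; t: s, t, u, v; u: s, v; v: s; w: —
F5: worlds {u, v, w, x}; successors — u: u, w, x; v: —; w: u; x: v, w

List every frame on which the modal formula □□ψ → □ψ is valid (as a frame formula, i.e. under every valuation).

F2

Frame correspondent (Sahlqvist): ∀x ∀y (Rxy → ∃z (Rxz ∧ Rzy)) — i.e. density.
F1: fails — Rwx but no z with Rwz and Rzx.
F2: satisfies the condition.
F3: fails — Rwu but no z with Rwz and Rzu.
F4: fails — Rvs but no z with Rvz and Rzs.
F5: fails — Rxw but no z with Rxz and Rzw.
Valid on: F2.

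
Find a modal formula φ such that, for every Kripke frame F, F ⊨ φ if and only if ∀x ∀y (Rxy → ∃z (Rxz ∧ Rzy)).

A defining formula is □□q → □q (the C4 axiom).
Suppose □□q→□q is valid. Take Rxy and set V(q)={w : xR²w}. Then □□q at x, so □q at x, so q at y, i.e. ∃z(Rxz∧Rzy).

□□q → □q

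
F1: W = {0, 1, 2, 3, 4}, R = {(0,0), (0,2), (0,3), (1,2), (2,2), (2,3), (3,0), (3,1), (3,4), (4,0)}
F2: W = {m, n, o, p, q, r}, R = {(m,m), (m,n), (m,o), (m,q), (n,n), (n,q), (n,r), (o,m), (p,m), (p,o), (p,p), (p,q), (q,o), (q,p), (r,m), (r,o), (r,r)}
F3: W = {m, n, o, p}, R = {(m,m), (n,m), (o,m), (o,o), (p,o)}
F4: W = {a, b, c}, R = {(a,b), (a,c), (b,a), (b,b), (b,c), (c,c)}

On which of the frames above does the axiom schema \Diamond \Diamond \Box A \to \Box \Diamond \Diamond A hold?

Frame correspondent (Sahlqvist): \forall x \forall y \forall z ((x R^2 y \wedge xRz) \to \exists w (yRw \wedge z R^2 w)) — i.e. a generalized confluence (Geach) condition.
F1: fails — 3R²3, 3R1 but no w with 3Rw and 1R²w.
F2: condition met.
F3: condition met.
F4: condition met.
Valid on: F2, F3, F4.

F2, F3, F4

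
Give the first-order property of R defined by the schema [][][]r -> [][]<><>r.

This is a Sahlqvist (Geach-type) schema ◇^0□^3r → □^2◇^2r.
First-order correspondent: forall x forall z (x R^2 z -> exists w (x R^3 w & z R^2 w)).

forall x forall z (x R^2 z -> exists w (x R^3 w & z R^2 w))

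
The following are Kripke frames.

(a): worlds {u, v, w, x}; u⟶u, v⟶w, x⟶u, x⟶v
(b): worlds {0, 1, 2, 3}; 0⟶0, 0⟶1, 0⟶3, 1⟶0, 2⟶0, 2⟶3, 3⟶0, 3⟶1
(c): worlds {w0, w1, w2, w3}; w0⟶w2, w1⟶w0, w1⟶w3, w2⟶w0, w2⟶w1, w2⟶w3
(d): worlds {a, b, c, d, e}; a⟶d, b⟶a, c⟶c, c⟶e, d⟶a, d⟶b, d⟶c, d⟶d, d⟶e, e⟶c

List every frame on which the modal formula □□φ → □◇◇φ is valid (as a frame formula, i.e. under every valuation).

This is the axiom for a generalized confluence (Geach) condition; its first-order frame correspondent is ∀x ∀z (xRz → ∃w (xR²w ∧ zR²w)).
(a): fails — vRw but no t with vR²t and wR²t.
(b): ✓.
(c): fails — w1Rw0 but no w with w1R²w and w0R²w.
(d): ✓.

(b), (d)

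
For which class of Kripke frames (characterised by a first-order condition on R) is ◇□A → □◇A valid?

Suppose ◇□A→□◇A is valid. Take Rxy, Rxz and set V(A)={w : Ryw}. Then □A at y so ◇□A at x, so □◇A at x, so ◇A at z, giving w with Rzw and Ryw.
Conversely, on a frame with convergence the schema holds at every world under every valuation.
Frame condition: ∀x ∀y ∀z (Rxy ∧ Rxz → ∃w (Ryw ∧ Rzw)).

Convergence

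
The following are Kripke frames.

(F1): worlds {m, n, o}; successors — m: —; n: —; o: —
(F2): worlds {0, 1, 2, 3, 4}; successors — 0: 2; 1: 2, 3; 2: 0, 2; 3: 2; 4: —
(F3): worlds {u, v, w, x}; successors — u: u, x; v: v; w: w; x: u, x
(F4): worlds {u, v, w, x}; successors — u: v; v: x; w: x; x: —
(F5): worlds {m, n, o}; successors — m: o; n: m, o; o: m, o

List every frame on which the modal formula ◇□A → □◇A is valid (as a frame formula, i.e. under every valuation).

(F1), (F2), (F3), (F5)

The schema corresponds to convergence: ∀x ∀y ∀z (Rxy ∧ Rxz → ∃w (Ryw ∧ Rzw)).
(F1): satisfies the condition.
(F2): satisfies the condition.
(F3): satisfies the condition.
(F4): fails — Rvx and Rvx but x and x have no common successor.
(F5): satisfies the condition.
Valid on: (F1), (F2), (F3), (F5).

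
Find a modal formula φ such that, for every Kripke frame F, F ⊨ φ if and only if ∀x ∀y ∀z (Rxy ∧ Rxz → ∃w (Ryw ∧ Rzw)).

A defining formula is ◇□p → □◇p (the .2 axiom).
Suppose ◇□p→□◇p is valid. Take Rxy, Rxz and set V(p)={w : Ryw}. Then □p at y so ◇□p at x, so □◇p at x, so ◇p at z, giving w with Rzw and Ryw.

◇□p → □◇p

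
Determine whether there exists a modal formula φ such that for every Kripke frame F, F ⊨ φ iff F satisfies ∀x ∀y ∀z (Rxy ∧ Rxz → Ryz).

Yes: it is the Euclidean property, defined by the 5 schema ◇q → □◇q.
Suppose ◇q→□◇q is valid. Take Rxy, Rxz and set V(q)={y}. Then ◇q at x, so □◇q at x, so ◇q at z, so some w with Rzw has q; w=y, i.e. Rzy. By symmetry of the argument, Ryz.

Definable; ◇q → □◇q defines it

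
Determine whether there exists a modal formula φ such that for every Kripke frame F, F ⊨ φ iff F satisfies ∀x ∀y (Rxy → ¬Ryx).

If a class were modally definable it would be closed under surjective bounded morphisms (Goldblatt–Thomason).
The 3-cycle (worlds a,b,c with a→b→c→a) is asymmetric. Mapping every world to a single reflexive point • is a surjective bounded morphism, and the reflexive point is not asymmetric (R•• but asymmetry requires ¬R••).
So no modal formula (or set of formulas) defines exactly the asymmetric frames.

No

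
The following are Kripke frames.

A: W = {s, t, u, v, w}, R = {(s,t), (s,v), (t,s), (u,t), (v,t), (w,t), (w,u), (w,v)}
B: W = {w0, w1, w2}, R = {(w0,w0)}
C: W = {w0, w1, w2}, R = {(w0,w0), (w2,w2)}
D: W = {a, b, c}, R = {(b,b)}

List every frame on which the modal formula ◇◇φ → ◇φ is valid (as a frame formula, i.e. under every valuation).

B, C, D

Frame correspondent (Sahlqvist): ∀x ∀y ∀z (Rxy ∧ Ryz → Rxz) — i.e. transitivity.
A: fails — Rwt and Rts but not Rws.
B: ✓.
C: ✓.
D: ✓.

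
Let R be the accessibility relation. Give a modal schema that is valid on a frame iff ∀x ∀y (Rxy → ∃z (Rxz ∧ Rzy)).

A defining formula is □□ψ → □ψ (the C4 axiom).
Suppose □□ψ→□ψ is valid. Take Rxy and set V(ψ)={w : xR²w}. Then □□ψ at x, so □ψ at x, so ψ at y, i.e. ∃z(Rxz∧Rzy).

□□ψ → □ψ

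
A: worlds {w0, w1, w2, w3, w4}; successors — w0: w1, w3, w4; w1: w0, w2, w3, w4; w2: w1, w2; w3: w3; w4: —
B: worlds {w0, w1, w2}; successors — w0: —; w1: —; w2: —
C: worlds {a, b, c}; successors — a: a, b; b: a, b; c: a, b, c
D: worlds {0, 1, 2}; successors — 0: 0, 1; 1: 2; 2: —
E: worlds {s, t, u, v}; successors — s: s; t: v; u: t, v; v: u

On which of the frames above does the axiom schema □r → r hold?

C

The schema corresponds to reflexivity: ∀x Rxx.
A: fails — world w0 does not see itself.
B: fails — world w0 does not see itself.
C: holds.
D: fails — world 1 does not see itself.
E: fails — world t does not see itself.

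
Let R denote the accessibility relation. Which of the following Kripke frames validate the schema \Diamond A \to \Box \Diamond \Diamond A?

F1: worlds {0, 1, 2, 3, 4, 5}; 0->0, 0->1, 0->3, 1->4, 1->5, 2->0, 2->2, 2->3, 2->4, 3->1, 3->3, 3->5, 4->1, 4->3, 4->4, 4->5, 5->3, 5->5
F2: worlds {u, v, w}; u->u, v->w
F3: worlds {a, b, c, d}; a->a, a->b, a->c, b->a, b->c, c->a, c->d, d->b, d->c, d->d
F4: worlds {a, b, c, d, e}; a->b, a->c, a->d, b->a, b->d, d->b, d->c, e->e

F3

Frame correspondent (Sahlqvist): \forall x \forall y \forall z ((xRy \wedge xRz) \to \exists w (y = w \wedge z R^2 w)) — i.e. a generalized confluence (Geach) condition.
F1: fails — 0R0, 0R1 but no w with 0=w and 1R²w.
F2: fails — vRw, vRw but no t with w=t and wR²t.
F3: satisfies the condition.
F4: fails — aRb, aRc but no w with b=w and cR²w.
Valid on: F3.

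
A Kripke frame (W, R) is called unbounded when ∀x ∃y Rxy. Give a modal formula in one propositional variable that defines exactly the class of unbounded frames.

A defining formula is □q → ◇q (the D axiom).

□q → ◇q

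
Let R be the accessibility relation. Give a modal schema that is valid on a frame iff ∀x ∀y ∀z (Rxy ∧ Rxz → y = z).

This is partial functionality; the standard corresponding axiom is CD: ◇s → □s.
Suppose ◇s→□s is valid. Take Rxy, Rxz and set V(s)={y}. Then ◇s at x, so □s at x, so s at z, i.e. z=y.

◇s → □s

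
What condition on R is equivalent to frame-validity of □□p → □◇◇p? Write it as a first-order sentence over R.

∀x ∀z (xRz → ∃w (xR²w ∧ zR²w))

This is a Sahlqvist (Geach-type) schema ◇^0□^2p → □^1◇^2p.
Minimal-valuation argument: fix x; take any y with xR^0y and any z with xR^1z. Set V(p) to the set of worlds R-reachable from y in exactly 2 steps. Then □^2p holds at y, so the antecedent holds at x; validity forces ◇^2p at z, giving a w with zR^2w and yR^2w.
First-order correspondent: ∀x ∀z (xRz → ∃w (xR²w ∧ zR²w)).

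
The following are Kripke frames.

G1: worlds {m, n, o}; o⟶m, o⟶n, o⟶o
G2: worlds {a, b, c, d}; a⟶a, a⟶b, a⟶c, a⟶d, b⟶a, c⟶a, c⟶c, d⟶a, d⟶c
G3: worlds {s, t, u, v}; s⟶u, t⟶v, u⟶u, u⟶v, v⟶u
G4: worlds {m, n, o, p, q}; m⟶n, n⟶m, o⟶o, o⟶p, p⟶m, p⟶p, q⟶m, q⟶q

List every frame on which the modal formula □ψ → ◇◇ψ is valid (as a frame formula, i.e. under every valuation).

G2

This is the axiom for a generalized confluence (Geach) condition; its first-order frame correspondent is ∀x ∃w (xRw ∧ xR²w).
G1: fails — at m but no w with mRw and mR²w.
G2: condition met.
G3: fails — at t but no w with tRw and tR²w.
G4: fails — at m but no w with mRw and mR²w.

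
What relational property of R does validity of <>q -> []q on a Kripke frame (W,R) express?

This is the CD axiom.
Its frame correspondent is partial functionality — forall x forall y forall z (Rxy & Rxz -> y = z).

partial functionality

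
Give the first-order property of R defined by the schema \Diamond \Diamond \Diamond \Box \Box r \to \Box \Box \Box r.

\forall x \forall y \forall z ((x R^3 y \wedge x R^3 z) \to \exists w (y R^2 w \wedge z = w))

This is a Sahlqvist (Geach-type) schema ◇^3□^2r → □^3◇^0r.
Minimal-valuation argument: fix x; take any y with xR^3y and any z with xR^3z. Set V(r) to the set of worlds R-reachable from y in exactly 2 steps. Then □^2r holds at y, so the antecedent holds at x; validity forces ◇^0r at z, giving a w with zR^0w and yR^2w.
First-order correspondent: \forall x \forall y \forall z ((x R^3 y \wedge x R^3 z) \to \exists w (y R^2 w \wedge z = w)).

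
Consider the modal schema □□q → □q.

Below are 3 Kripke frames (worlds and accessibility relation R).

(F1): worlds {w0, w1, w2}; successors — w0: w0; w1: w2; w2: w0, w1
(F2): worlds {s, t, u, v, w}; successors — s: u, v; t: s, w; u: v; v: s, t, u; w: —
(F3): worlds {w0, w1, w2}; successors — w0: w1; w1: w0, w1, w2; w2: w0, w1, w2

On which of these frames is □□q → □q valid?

This is the axiom for density; its first-order frame correspondent is ∀x ∀y (Rxy → ∃z (Rxz ∧ Rzy)).
(F1): fails — Rw1w2 but no z with Rw1z and Rzw2.
(F2): fails — Ruv but no z with Ruz and Rzv.
(F3): condition met.

(F3)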